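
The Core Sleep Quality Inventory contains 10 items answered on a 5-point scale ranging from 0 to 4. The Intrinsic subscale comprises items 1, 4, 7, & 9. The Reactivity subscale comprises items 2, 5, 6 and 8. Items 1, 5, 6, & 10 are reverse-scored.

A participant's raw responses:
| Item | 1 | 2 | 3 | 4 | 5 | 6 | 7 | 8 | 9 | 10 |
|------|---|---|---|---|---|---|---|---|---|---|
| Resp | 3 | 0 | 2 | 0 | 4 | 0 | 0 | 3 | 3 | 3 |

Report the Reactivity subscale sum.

7

Reactivity items: 2, 5, 6, 8.
Of these, items 5 & 6 are reverse-scored; reversed = (0+4) − raw = 4 − raw.
  item 2: 0
  item 5: 4 − 4 = 0
  item 6: 4 − 0 = 4
  item 8: 3
Sum = 0 + 0 + 4 + 3 = 7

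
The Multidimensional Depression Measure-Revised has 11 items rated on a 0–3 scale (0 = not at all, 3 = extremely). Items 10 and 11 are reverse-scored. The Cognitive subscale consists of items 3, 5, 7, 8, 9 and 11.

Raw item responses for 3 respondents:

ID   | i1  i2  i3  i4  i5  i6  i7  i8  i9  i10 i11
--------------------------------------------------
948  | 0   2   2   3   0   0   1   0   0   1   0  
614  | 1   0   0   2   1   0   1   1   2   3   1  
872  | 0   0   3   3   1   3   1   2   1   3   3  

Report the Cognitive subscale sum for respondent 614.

Respondent 614 raw: 1, 0, 0, 2, 1, 0, 1, 1, 2, 3, 1.
Cognitive items: 3, 5, 7, 8, 9, 11.
Reverse-coded (reverse-coded value = 3 − response):
  item 3: 0
  item 5: 1
  item 7: 1
  item 8: 1
  item 9: 2
  item 11: 3 − 1 = 2
Sum = 0 + 1 + 1 + 1 + 2 + 2 = 7

7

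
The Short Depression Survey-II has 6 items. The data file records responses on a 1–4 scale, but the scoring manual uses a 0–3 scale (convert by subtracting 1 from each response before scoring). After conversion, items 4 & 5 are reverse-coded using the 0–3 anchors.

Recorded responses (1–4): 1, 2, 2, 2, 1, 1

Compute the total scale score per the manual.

Convert to 0–3: 0, 1, 1, 1, 0, 0
Reverse-coded (on a 0–3 scale, reversed = 3 − raw):
  item 4: 3 − 1 = 2
  item 5: 3 − 0 = 3
Scored: 0, 1, 1, 2, 3, 0
Total = 7

7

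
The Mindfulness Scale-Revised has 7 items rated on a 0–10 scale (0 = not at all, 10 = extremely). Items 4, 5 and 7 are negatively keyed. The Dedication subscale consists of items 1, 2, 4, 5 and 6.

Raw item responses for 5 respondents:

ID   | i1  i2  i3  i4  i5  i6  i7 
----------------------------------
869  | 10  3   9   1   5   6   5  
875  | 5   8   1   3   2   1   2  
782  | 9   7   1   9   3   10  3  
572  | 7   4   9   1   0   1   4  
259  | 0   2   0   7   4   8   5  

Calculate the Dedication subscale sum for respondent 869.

Respondent 869 raw: 10, 3, 9, 1, 5, 6, 5.
Dedication items: 1, 2, 4, 5, 6.
Reverse-coded (reverse-coded value = 10 − response):
  item 1: 10
  item 2: 3
  item 4: 10 − 1 = 9
  item 5: 10 − 5 = 5
  item 6: 6
Sum = 10 + 3 + 9 + 5 + 6 = 33

33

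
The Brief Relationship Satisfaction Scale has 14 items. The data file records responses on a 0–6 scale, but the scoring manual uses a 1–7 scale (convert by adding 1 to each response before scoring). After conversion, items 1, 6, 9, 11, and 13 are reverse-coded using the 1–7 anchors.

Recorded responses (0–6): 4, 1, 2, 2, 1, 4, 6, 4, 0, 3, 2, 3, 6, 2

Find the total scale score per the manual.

Convert to 1–7: 5, 2, 3, 3, 2, 5, 7, 5, 1, 4, 3, 4, 7, 3
Reverse-coded (reverse-coded value = 8 − response):
  item 1: 8 − 5 = 3
  item 6: 8 − 5 = 3
  item 9: 8 − 1 = 7
  item 11: 8 − 3 = 5
  item 13: 8 − 7 = 1
Scored: 3, 2, 3, 3, 2, 3, 7, 5, 7, 4, 5, 4, 1, 3
Total = 52

52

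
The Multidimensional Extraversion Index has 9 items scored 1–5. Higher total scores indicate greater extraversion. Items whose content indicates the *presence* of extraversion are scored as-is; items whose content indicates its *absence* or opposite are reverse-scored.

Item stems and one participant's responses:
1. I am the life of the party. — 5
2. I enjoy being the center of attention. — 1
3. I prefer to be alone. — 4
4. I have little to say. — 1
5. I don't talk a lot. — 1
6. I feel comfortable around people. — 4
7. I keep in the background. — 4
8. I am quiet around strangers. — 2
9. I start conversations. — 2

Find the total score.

30

Items 3, 4, 5, 7, 8 describe the absence/opposite of extraversion → reverse-score.
on a 1–5 scale, reversed = 6 − raw.
  item 1: 5
  item 2: 1
  item 3: 6 − 4 = 2
  item 4: 6 − 1 = 5
  item 5: 6 − 1 = 5
  item 6: 4
  item 7: 6 − 4 = 2
  item 8: 6 − 2 = 4
  item 9: 2
Total = 5 + 1 + 2 + 5 + 5 + 4 + 2 + 4 + 2 = 30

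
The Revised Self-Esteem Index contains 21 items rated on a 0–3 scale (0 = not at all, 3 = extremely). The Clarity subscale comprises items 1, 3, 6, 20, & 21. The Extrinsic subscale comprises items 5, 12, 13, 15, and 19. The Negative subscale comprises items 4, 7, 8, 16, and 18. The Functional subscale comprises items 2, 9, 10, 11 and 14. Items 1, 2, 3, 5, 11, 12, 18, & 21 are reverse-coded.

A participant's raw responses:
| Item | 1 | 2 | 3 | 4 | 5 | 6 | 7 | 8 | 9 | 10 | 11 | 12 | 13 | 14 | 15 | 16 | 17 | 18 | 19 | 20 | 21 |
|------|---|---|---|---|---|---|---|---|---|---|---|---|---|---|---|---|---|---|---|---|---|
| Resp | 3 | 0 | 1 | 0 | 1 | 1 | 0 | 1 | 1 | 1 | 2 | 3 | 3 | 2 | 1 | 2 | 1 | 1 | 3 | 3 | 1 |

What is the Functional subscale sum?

Functional items: 2, 9, 10, 11, 14.
Of these, items 2 and 11 are reverse-coded; reversed = (0+3) − raw = 3 − raw.
  item 2: 3 − 0 = 3
  item 9: 1
  item 10: 1
  item 11: 3 − 2 = 1
  item 14: 2
Sum = 3 + 1 + 1 + 1 + 2 = 8

8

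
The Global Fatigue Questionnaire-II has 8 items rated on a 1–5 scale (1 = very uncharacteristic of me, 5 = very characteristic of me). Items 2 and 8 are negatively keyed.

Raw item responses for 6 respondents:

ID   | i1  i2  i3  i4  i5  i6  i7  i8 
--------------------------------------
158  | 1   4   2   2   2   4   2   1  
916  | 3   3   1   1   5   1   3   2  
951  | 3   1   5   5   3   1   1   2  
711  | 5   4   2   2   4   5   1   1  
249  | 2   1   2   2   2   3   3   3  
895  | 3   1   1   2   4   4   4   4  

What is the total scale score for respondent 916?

21

Respondent 916 raw: 3, 3, 1, 1, 5, 1, 3, 2.
Reverse-coded (reverse-coded value = 6 − response):
  item 1: 3
  item 2: 6 − 3 = 3
  item 3: 1
  item 4: 1
  item 5: 5
  item 6: 1
  item 7: 3
  item 8: 6 − 2 = 4
Sum = 3 + 3 + 1 + 1 + 5 + 1 + 3 + 4 = 21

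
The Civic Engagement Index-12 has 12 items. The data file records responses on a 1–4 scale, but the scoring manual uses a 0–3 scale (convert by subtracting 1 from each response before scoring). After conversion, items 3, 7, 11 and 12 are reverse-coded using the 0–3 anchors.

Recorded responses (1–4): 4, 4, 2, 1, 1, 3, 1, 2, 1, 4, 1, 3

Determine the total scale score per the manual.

21

Convert to 0–3: 3, 3, 1, 0, 0, 2, 0, 1, 0, 3, 0, 2
Reverse-coded (on a 0–3 scale, reversed = 3 − raw):
  item 3: 3 − 1 = 2
  item 7: 3 − 0 = 3
  item 11: 3 − 0 = 3
  item 12: 3 − 2 = 1
Scored: 3, 3, 2, 0, 0, 2, 3, 1, 0, 3, 3, 1
Total = 21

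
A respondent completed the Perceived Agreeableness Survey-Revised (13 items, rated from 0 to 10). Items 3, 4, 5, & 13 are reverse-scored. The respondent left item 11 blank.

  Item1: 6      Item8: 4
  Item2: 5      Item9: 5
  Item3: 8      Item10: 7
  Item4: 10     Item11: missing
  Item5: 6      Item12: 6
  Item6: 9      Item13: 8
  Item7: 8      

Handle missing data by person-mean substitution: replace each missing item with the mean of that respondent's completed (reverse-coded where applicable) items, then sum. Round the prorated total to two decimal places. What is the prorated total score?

62.83

Reverse-coded (reverse-coded value = 10 − response):
  item 3: 10 − 8 = 2
  item 4: 10 − 10 = 0
  item 5: 10 − 6 = 4
  item 13: 10 − 8 = 2
Completed scored items (12 of 13): 6, 5, 2, 0, 4, 9, 8, 4, 5, 7, 6, 2; sum = 58.
Person mean = 58 / 12 ≈ 4.8333
Prorated total = (58 / 12) × 13 = 62.83 (to 2 dp)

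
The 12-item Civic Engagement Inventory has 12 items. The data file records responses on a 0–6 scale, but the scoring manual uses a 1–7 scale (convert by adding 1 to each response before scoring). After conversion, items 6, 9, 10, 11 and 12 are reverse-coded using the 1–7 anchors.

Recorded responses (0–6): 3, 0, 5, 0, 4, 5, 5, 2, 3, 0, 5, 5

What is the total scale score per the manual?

43

Convert to 1–7: 4, 1, 6, 1, 5, 6, 6, 3, 4, 1, 6, 6
Reverse-coded (on a 1–7 scale, reversed = 8 − raw):
  item 6: 8 − 6 = 2
  item 9: 8 − 4 = 4
  item 10: 8 − 1 = 7
  item 11: 8 − 6 = 2
  item 12: 8 − 6 = 2
Scored: 4, 1, 6, 1, 5, 2, 6, 3, 4, 7, 2, 2
Total = 43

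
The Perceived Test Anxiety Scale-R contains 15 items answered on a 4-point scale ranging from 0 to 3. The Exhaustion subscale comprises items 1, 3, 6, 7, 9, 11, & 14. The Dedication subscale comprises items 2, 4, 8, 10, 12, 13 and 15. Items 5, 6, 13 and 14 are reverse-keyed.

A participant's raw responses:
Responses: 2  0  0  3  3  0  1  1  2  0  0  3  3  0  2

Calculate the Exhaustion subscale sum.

Exhaustion items: 1, 3, 6, 7, 9, 11, 14.
Of these, items 6 and 14 are reverse-keyed; reverse-coded value = 3 − response.
  item 1: 2
  item 3: 0
  item 6: 3 − 0 = 3
  item 7: 1
  item 9: 2
  item 11: 0
  item 14: 3 − 0 = 3
Sum = 2 + 0 + 3 + 1 + 2 + 0 + 3 = 11

11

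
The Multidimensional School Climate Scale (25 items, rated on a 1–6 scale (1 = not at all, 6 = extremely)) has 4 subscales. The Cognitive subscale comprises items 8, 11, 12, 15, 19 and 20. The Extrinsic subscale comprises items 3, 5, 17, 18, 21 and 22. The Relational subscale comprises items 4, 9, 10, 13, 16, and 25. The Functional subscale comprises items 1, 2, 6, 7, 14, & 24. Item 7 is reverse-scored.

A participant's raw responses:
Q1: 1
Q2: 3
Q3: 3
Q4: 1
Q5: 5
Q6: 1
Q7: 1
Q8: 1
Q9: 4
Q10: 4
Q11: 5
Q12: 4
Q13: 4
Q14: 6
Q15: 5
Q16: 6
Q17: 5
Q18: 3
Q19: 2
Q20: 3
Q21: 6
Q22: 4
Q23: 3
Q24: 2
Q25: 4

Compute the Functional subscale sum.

19

Functional items: 1, 2, 6, 7, 14, 24.
Of these, item 7 is reverse-scored; on a 1–6 scale, reversed = 7 − raw.
  item 1: 1
  item 2: 3
  item 6: 1
  item 7: 7 − 1 = 6
  item 14: 6
  item 24: 2
Sum = 1 + 3 + 1 + 6 + 6 + 2 = 19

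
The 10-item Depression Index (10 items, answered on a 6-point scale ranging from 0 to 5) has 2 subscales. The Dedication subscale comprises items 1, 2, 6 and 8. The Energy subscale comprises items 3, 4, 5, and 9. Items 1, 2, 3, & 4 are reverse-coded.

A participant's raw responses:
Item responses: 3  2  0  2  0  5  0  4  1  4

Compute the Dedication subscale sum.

14

Dedication items: 1, 2, 6, 8.
Of these, items 1 and 2 are reverse-coded; reversed = (0+5) − raw = 5 − raw.
  item 1: 5 − 3 = 2
  item 2: 5 − 2 = 3
  item 6: 5
  item 8: 4
Sum = 2 + 3 + 5 + 4 = 14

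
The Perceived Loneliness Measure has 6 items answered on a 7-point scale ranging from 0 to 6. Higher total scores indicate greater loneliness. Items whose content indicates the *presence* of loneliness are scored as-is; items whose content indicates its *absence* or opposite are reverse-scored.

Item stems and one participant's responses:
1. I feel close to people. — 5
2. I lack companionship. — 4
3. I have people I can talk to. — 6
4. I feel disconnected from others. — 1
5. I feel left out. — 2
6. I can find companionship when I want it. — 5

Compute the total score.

9

Items 1, 3, 6 describe the absence/opposite of loneliness → reverse-score.
reversed = (0+6) − raw = 6 − raw.
  item 1: 6 − 5 = 1
  item 2: 4
  item 3: 6 − 6 = 0
  item 4: 1
  item 5: 2
  item 6: 6 − 5 = 1
Total = 1 + 4 + 0 + 1 + 2 + 1 = 9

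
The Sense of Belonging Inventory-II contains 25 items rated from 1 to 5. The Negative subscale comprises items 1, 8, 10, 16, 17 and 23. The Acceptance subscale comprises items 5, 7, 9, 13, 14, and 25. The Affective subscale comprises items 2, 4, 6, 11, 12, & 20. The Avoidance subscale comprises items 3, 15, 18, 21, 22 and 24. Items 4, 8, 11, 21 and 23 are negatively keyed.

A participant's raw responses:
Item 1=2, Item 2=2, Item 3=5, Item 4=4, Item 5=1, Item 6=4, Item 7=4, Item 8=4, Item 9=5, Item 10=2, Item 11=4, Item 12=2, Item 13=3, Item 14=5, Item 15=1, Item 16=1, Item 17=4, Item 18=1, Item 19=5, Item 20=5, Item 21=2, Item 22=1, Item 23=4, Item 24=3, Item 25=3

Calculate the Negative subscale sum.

13

Negative items: 1, 8, 10, 16, 17, 23.
Of these, items 8 & 23 are negatively keyed; reversed = (1+5) − raw = 6 − raw.
  item 1: 2
  item 8: 6 − 4 = 2
  item 10: 2
  item 16: 1
  item 17: 4
  item 23: 6 − 4 = 2
Sum = 2 + 2 + 2 + 1 + 4 + 2 = 13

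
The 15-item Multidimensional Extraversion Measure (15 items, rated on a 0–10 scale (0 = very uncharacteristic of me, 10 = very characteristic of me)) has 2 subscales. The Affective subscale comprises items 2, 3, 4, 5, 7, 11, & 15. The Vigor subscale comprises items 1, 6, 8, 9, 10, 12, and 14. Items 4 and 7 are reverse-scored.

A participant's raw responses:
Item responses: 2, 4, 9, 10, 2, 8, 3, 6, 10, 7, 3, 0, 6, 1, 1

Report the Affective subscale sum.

26

Affective items: 2, 3, 4, 5, 7, 11, 15.
Of these, items 4 & 7 are reverse-scored; reverse-coded value = 10 − response.
  item 2: 4
  item 3: 9
  item 4: 10 − 10 = 0
  item 5: 2
  item 7: 10 − 3 = 7
  item 11: 3
  item 15: 1
Sum = 4 + 9 + 0 + 2 + 7 + 3 + 1 = 26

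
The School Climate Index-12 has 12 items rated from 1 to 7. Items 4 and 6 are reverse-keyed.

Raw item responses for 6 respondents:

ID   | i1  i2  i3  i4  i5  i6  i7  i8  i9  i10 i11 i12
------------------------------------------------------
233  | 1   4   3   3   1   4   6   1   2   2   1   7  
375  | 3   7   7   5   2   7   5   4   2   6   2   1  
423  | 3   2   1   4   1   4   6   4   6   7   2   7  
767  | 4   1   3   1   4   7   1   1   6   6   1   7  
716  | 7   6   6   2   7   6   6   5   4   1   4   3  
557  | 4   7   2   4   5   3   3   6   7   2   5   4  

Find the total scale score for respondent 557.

Respondent 557 raw: 4, 7, 2, 4, 5, 3, 3, 6, 7, 2, 5, 4.
Reverse-coded (reversed = (1+7) − raw = 8 − raw):
  item 1: 4
  item 2: 7
  item 3: 2
  item 4: 8 − 4 = 4
  item 5: 5
  item 6: 8 − 3 = 5
  item 7: 3
  item 8: 6
  item 9: 7
  item 10: 2
  item 11: 5
  item 12: 4
Sum = 4 + 7 + 2 + 4 + 5 + 5 + 3 + 6 + 7 + 2 + 5 + 4 = 54

54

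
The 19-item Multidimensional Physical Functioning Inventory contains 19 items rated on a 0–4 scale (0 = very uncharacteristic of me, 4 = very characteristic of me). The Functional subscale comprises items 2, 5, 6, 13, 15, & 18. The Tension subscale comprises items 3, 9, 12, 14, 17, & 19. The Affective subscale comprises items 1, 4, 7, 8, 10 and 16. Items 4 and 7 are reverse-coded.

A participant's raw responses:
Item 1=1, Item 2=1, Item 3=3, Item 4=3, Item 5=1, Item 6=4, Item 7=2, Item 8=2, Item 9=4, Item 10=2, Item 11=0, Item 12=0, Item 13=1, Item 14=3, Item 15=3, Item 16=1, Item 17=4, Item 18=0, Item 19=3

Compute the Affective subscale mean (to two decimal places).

Affective items: 1, 4, 7, 8, 10, 16.
Of these, items 4 and 7 are reverse-coded; reverse-coded value = 4 − response.
  item 1: 1
  item 4: 4 − 3 = 1
  item 7: 4 − 2 = 2
  item 8: 2
  item 10: 2
  item 16: 1
Sum = 1 + 1 + 2 + 2 + 2 + 1 = 9
Mean = 9 / 6 = 1.50

1.50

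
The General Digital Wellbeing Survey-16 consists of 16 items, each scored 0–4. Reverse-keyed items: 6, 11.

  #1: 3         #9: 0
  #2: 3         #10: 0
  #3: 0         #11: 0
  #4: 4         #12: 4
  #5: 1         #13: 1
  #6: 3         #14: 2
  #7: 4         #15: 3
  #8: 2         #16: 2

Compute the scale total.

Apply reverse scoring (on a 0–4 scale, reversed = 4 − raw):
  item 6: 4 − 3 = 1
  item 11: 4 − 0 = 4
After reverse-coding: 3, 3, 0, 4, 1, 1, 4, 2, 0, 0, 4, 4, 1, 2, 3, 2
Total = 3 + 3 + 0 + 4 + 1 + 1 + 4 + 2 + 0 + 0 + 4 + 4 + 1 + 2 + 3 + 2 = 34

34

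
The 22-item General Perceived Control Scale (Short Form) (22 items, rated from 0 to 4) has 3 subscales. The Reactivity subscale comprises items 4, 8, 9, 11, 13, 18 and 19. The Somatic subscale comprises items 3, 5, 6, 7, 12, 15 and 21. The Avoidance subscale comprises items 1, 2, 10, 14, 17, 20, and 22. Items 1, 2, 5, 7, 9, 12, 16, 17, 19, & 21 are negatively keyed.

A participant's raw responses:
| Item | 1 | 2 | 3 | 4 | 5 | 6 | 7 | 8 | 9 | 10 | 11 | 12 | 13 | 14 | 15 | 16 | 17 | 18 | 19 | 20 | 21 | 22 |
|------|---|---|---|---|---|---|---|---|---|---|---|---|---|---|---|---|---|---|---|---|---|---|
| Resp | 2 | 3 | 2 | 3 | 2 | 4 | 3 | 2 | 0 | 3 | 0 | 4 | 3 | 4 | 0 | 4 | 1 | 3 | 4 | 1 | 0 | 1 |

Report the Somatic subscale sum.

13

Somatic items: 3, 5, 6, 7, 12, 15, 21.
Of these, items 5, 7, 12, & 21 are negatively keyed; on a 0–4 scale, reversed = 4 − raw.
  item 3: 2
  item 5: 4 − 2 = 2
  item 6: 4
  item 7: 4 − 3 = 1
  item 12: 4 − 4 = 0
  item 15: 0
  item 21: 4 − 0 = 4
Sum = 2 + 2 + 4 + 1 + 0 + 0 + 4 = 13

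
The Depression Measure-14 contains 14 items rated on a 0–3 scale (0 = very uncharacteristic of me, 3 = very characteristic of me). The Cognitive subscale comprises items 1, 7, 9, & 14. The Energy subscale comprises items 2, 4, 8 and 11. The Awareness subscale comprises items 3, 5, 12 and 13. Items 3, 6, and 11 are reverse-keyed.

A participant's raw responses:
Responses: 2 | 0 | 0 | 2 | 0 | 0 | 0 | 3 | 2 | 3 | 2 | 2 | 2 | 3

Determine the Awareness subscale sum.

7

Awareness items: 3, 5, 12, 13.
Of these, item 3 is reverse-keyed; reversed = (0+3) − raw = 3 − raw.
  item 3: 3 − 0 = 3
  item 5: 0
  item 12: 2
  item 13: 2
Sum = 3 + 0 + 2 + 2 = 7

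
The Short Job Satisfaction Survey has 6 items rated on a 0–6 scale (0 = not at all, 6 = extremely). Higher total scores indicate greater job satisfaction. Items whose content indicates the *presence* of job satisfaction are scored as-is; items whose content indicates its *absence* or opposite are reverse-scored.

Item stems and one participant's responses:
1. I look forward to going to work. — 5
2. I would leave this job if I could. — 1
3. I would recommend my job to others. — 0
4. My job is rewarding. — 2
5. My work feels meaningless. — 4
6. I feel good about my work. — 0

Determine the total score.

14

Items 2, 5 describe the absence/opposite of job satisfaction → reverse-score.
reverse-coded value = 6 − response.
  item 1: 5
  item 2: 6 − 1 = 5
  item 3: 0
  item 4: 2
  item 5: 6 − 4 = 2
  item 6: 0
Total = 5 + 5 + 0 + 2 + 2 + 0 = 14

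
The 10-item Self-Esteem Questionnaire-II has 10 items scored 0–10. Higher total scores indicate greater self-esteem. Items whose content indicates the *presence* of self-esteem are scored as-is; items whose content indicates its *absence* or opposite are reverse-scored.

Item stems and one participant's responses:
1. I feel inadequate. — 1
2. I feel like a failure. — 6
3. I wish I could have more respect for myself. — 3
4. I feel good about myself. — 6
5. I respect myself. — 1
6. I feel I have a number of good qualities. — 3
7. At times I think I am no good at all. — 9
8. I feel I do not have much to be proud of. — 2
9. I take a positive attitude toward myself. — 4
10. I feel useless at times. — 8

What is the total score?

45

Items 1, 2, 3, 7, 8, 10 describe the absence/opposite of self-esteem → reverse-score.
reversed = (0+10) − raw = 10 − raw.
  item 1: 10 − 1 = 9
  item 2: 10 − 6 = 4
  item 3: 10 − 3 = 7
  item 4: 6
  item 5: 1
  item 6: 3
  item 7: 10 − 9 = 1
  item 8: 10 − 2 = 8
  item 9: 4
  item 10: 10 − 8 = 2
Total = 9 + 4 + 7 + 6 + 1 + 3 + 1 + 8 + 4 + 2 = 45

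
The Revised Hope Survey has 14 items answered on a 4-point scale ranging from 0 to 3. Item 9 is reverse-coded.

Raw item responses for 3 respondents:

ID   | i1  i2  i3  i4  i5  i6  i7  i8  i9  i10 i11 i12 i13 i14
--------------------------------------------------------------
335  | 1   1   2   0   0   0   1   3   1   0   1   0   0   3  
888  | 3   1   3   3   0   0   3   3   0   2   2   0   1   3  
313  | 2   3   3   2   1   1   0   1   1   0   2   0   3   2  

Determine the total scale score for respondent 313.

22

Respondent 313 raw: 2, 3, 3, 2, 1, 1, 0, 1, 1, 0, 2, 0, 3, 2.
Reverse-coded (on a 0–3 scale, reversed = 3 − raw):
  item 1: 2
  item 2: 3
  item 3: 3
  item 4: 2
  item 5: 1
  item 6: 1
  item 7: 0
  item 8: 1
  item 9: 3 − 1 = 2
  item 10: 0
  item 11: 2
  item 12: 0
  item 13: 3
  item 14: 2
Sum = 2 + 3 + 3 + 2 + 1 + 1 + 0 + 1 + 2 + 0 + 2 + 0 + 3 + 2 = 22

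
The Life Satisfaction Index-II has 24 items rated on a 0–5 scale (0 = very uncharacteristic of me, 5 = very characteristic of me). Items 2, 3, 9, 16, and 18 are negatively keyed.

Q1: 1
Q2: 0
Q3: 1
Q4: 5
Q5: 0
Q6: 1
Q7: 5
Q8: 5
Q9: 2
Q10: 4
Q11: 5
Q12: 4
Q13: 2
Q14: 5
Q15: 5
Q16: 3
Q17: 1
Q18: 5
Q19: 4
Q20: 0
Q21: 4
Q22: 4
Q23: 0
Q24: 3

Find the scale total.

Reversing items 2, 3, 9, 16, and 18 with 5 − raw:
Total = 1 + (5−0) + (5−1) + 5 + 0 + 1 + 5 + 5 + (5−2) + 4 + 5 + 4 + 2 + 5 + 5 + (5−3) + 1 + (5−5) + 4 + 0 + 4 + 4 + 0 + 3
      = 1 + 5 + 4 + 5 + 0 + 1 + 5 + 5 + 3 + 4 + 5 + 4 + 2 + 5 + 5 + 2 + 1 + 0 + 4 + 0 + 4 + 4 + 0 + 3 = 72

72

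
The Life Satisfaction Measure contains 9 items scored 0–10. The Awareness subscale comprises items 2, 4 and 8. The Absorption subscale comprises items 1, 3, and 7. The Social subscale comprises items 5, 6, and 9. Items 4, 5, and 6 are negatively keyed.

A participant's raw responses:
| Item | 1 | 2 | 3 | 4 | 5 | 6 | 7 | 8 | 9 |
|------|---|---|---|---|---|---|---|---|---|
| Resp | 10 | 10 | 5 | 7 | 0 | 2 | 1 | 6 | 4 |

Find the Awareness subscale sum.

19

Awareness items: 2, 4, 8.
Of these, item 4 is negatively keyed; reversed = (0+10) − raw = 10 − raw.
  item 2: 10
  item 4: 10 − 7 = 3
  item 8: 6
Sum = 10 + 3 + 6 = 19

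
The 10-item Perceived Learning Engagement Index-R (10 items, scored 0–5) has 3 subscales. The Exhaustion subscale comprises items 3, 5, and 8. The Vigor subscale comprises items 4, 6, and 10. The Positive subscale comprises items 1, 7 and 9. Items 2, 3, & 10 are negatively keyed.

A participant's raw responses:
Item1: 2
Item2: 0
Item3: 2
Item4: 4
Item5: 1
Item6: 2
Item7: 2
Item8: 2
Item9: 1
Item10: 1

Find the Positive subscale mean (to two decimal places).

1.67

Positive items: 1, 7, 9.
  item 1: 2
  item 7: 2
  item 9: 1
Sum = 2 + 2 + 1 = 5
Mean = 5 / 3 = 1.67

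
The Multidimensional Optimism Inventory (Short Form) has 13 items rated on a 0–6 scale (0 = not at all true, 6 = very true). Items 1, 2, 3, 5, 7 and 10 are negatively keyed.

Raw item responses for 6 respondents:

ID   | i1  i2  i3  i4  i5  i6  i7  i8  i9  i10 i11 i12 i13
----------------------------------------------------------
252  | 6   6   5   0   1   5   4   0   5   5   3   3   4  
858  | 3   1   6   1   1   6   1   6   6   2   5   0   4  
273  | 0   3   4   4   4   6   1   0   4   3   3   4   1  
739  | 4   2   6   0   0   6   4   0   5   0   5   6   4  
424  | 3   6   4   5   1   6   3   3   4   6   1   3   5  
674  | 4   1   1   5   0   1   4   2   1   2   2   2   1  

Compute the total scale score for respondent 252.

Respondent 252 raw: 6, 6, 5, 0, 1, 5, 4, 0, 5, 5, 3, 3, 4.
Reverse-coded (on a 0–6 scale, reversed = 6 − raw):
  item 1: 6 − 6 = 0
  item 2: 6 − 6 = 0
  item 3: 6 − 5 = 1
  item 4: 0
  item 5: 6 − 1 = 5
  item 6: 5
  item 7: 6 − 4 = 2
  item 8: 0
  item 9: 5
  item 10: 6 − 5 = 1
  item 11: 3
  item 12: 3
  item 13: 4
Sum = 0 + 0 + 1 + 0 + 5 + 5 + 2 + 0 + 5 + 1 + 3 + 3 + 4 = 29

29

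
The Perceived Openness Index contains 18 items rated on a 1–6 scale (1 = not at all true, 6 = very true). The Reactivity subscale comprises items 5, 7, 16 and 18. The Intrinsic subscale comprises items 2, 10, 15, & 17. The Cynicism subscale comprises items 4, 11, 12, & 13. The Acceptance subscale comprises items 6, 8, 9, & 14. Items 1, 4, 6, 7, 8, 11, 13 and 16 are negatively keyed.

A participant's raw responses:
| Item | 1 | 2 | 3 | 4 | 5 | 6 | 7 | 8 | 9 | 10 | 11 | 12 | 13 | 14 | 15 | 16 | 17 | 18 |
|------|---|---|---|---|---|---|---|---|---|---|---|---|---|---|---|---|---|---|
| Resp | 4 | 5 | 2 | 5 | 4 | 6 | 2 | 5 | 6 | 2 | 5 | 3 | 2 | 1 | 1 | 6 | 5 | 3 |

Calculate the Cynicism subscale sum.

12

Cynicism items: 4, 11, 12, 13.
Of these, items 4, 11, & 13 are negatively keyed; reverse-coded value = 7 − response.
  item 4: 7 − 5 = 2
  item 11: 7 − 5 = 2
  item 12: 3
  item 13: 7 − 2 = 5
Sum = 2 + 2 + 3 + 5 = 12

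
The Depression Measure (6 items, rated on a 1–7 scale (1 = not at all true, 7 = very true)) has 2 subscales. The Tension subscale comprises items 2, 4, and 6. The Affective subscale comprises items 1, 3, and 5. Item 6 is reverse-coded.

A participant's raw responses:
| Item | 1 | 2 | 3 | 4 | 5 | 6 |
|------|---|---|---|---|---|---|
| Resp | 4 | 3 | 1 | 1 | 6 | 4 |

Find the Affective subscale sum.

11

Affective items: 1, 3, 5.
  item 1: 4
  item 3: 1
  item 5: 6
Sum = 4 + 1 + 6 = 11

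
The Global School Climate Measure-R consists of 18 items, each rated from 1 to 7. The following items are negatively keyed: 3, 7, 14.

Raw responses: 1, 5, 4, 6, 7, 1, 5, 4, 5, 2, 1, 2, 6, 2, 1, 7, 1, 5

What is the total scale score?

67

Raw sum = 65. Negatively keyed items: 3, 7, 14; their raw sum = 11.
Each reversal replaces raw with 8 − raw, changing the total by 8 − 2·raw per item.
Total = 65 + 3·8 − 2·11 = 65 + 24 − 22 = 67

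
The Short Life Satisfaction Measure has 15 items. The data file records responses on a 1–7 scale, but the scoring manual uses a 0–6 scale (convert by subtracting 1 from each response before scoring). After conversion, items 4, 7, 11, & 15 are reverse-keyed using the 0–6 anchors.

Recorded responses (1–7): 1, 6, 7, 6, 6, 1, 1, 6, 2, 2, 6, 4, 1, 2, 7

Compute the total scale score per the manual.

35

Convert to 0–6: 0, 5, 6, 5, 5, 0, 0, 5, 1, 1, 5, 3, 0, 1, 6
Reverse-coded (on a 0–6 scale, reversed = 6 − raw):
  item 4: 6 − 5 = 1
  item 7: 6 − 0 = 6
  item 11: 6 − 5 = 1
  item 15: 6 − 6 = 0
Scored: 0, 5, 6, 1, 5, 0, 6, 5, 1, 1, 1, 3, 0, 1, 0
Total = 35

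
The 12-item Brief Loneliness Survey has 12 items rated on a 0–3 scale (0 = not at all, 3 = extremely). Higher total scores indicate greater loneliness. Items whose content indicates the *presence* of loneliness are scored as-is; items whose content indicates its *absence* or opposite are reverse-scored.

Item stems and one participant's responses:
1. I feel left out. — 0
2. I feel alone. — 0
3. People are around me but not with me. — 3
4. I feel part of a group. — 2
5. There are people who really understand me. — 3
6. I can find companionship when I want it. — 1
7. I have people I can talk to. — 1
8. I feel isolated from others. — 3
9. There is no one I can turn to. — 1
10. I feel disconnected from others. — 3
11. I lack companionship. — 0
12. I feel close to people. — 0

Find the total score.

18

Items 4, 5, 6, 7, 12 describe the absence/opposite of loneliness → reverse-score.
on a 0–3 scale, reversed = 3 − raw.
  item 1: 0
  item 2: 0
  item 3: 3
  item 4: 3 − 2 = 1
  item 5: 3 − 3 = 0
  item 6: 3 − 1 = 2
  item 7: 3 − 1 = 2
  item 8: 3
  item 9: 1
  item 10: 3
  item 11: 0
  item 12: 3 − 0 = 3
Total = 0 + 0 + 3 + 1 + 0 + 2 + 2 + 3 + 1 + 3 + 0 + 3 = 18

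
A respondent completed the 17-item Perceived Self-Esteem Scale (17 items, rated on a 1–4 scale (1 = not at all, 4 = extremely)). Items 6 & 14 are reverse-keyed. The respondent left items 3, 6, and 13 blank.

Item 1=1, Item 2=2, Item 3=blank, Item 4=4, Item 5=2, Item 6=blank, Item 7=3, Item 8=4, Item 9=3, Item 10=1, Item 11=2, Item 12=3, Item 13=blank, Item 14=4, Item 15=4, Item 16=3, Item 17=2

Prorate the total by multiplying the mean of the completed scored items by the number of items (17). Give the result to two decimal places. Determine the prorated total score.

Reverse-coded (reversed = (1+4) − raw = 5 − raw):
  item 14: 5 − 4 = 1
Completed scored items (14 of 17): 1, 2, 4, 2, 3, 4, 3, 1, 2, 3, 1, 4, 3, 2; sum = 35.
Person mean = 35 / 14 ≈ 2.5000
Prorated total = (35 / 14) × 17 = 42.50 (to 2 dp)

42.50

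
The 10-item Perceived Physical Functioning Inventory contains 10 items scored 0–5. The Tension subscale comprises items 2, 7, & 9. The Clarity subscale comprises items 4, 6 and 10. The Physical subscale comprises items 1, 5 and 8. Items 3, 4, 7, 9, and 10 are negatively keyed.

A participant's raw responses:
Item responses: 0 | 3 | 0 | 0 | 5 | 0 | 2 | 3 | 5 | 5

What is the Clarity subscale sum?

Clarity items: 4, 6, 10.
Of these, items 4 & 10 are negatively keyed; reversed = (0+5) − raw = 5 − raw.
  item 4: 5 − 0 = 5
  item 6: 0
  item 10: 5 − 5 = 0
Sum = 5 + 0 + 0 = 5

5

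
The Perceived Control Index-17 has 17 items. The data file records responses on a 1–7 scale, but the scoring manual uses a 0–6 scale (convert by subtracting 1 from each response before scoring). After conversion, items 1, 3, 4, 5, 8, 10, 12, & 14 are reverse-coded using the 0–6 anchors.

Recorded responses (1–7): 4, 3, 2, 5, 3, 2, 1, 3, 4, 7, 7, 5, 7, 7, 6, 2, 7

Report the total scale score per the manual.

50

Convert to 0–6: 3, 2, 1, 4, 2, 1, 0, 2, 3, 6, 6, 4, 6, 6, 5, 1, 6
Reverse-coded (on a 0–6 scale, reversed = 6 − raw):
  item 1: 6 − 3 = 3
  item 3: 6 − 1 = 5
  item 4: 6 − 4 = 2
  item 5: 6 − 2 = 4
  item 8: 6 − 2 = 4
  item 10: 6 − 6 = 0
  item 12: 6 − 4 = 2
  item 14: 6 − 6 = 0
Scored: 3, 2, 5, 2, 4, 1, 0, 4, 3, 0, 6, 2, 6, 0, 5, 1, 6
Total = 50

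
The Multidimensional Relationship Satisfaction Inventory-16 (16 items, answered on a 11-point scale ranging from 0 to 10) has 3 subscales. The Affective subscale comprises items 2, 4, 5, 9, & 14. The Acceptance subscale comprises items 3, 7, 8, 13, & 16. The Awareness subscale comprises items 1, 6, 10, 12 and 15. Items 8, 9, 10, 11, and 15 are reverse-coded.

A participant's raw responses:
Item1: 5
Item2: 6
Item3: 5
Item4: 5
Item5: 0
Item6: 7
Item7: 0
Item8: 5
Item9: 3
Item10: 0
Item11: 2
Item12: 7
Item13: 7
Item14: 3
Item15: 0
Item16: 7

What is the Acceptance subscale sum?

Acceptance items: 3, 7, 8, 13, 16.
Of these, item 8 is reverse-coded; reverse-coded value = 10 − response.
  item 3: 5
  item 7: 0
  item 8: 10 − 5 = 5
  item 13: 7
  item 16: 7
Sum = 5 + 0 + 5 + 7 + 7 = 24

24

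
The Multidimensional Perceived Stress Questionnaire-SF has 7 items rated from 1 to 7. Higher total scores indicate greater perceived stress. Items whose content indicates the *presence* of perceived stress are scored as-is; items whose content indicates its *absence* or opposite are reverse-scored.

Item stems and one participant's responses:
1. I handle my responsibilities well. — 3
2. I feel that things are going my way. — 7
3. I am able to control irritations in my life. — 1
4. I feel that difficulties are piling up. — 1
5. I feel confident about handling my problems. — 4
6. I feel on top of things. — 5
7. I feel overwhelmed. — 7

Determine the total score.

Items 1, 2, 3, 5, 6 describe the absence/opposite of perceived stress → reverse-score.
reverse-coded value = 8 − response.
  item 1: 8 − 3 = 5
  item 2: 8 − 7 = 1
  item 3: 8 − 1 = 7
  item 4: 1
  item 5: 8 − 4 = 4
  item 6: 8 − 5 = 3
  item 7: 7
Total = 5 + 1 + 7 + 1 + 4 + 3 + 7 = 28

28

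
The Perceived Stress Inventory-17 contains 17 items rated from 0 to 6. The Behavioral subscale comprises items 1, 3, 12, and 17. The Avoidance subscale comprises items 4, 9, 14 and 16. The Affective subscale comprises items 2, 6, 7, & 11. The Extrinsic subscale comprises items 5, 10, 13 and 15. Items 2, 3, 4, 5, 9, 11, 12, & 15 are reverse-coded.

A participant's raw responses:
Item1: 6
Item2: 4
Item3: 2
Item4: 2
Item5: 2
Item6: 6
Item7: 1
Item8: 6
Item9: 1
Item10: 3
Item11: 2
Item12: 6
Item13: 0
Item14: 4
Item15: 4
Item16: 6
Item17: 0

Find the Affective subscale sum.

Affective items: 2, 6, 7, 11.
Of these, items 2 and 11 are reverse-coded; reverse-coded value = 6 − response.
  item 2: 6 − 4 = 2
  item 6: 6
  item 7: 1
  item 11: 6 − 2 = 4
Sum = 2 + 6 + 1 + 4 = 13

13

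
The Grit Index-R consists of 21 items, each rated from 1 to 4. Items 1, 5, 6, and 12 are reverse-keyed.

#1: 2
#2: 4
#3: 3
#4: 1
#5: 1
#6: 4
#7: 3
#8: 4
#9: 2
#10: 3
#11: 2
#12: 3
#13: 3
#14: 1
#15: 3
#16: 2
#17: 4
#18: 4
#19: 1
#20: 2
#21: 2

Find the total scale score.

54

Apply reverse scoring (reverse-coded value = 5 − response):
  item 1: 5 − 2 = 3
  item 5: 5 − 1 = 4
  item 6: 5 − 4 = 1
  item 12: 5 − 3 = 2
After reverse-coding: 3, 4, 3, 1, 4, 1, 3, 4, 2, 3, 2, 2, 3, 1, 3, 2, 4, 4, 1, 2, 2
Total = 3 + 4 + 3 + 1 + 4 + 1 + 3 + 4 + 2 + 3 + 2 + 2 + 3 + 1 + 3 + 2 + 4 + 4 + 1 + 2 + 2 = 54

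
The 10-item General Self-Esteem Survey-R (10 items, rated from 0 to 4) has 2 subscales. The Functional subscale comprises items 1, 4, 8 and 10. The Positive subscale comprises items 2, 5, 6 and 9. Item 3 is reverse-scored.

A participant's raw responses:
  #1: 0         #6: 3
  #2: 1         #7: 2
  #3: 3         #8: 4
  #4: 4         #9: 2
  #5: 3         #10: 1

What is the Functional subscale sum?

Functional items: 1, 4, 8, 10.
  item 1: 0
  item 4: 4
  item 8: 4
  item 10: 1
Sum = 0 + 4 + 4 + 1 = 9

9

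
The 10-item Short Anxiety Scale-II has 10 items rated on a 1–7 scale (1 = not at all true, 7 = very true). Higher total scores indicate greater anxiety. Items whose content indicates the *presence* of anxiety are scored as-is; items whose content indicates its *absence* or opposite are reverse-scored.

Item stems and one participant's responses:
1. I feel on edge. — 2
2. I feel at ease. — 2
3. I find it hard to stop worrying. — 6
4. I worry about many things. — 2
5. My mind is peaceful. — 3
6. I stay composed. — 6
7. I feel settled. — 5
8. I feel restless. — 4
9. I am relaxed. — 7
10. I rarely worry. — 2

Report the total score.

37

Items 2, 5, 6, 7, 9, 10 describe the absence/opposite of anxiety → reverse-score.
on a 1–7 scale, reversed = 8 − raw.
  item 1: 2
  item 2: 8 − 2 = 6
  item 3: 6
  item 4: 2
  item 5: 8 − 3 = 5
  item 6: 8 − 6 = 2
  item 7: 8 − 5 = 3
  item 8: 4
  item 9: 8 − 7 = 1
  item 10: 8 − 2 = 6
Total = 2 + 6 + 6 + 2 + 5 + 2 + 3 + 4 + 1 + 6 = 37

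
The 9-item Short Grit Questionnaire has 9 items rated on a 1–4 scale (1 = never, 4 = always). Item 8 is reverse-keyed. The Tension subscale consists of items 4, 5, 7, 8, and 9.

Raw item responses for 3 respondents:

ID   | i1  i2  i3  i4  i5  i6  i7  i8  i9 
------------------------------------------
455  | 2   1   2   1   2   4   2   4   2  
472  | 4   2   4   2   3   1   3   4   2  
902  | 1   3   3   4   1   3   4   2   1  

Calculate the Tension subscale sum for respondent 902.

13

Respondent 902 raw: 1, 3, 3, 4, 1, 3, 4, 2, 1.
Tension items: 4, 5, 7, 8, 9.
Reverse-coded (reverse-coded value = 5 − response):
  item 4: 4
  item 5: 1
  item 7: 4
  item 8: 5 − 2 = 3
  item 9: 1
Sum = 4 + 1 + 4 + 3 + 1 = 13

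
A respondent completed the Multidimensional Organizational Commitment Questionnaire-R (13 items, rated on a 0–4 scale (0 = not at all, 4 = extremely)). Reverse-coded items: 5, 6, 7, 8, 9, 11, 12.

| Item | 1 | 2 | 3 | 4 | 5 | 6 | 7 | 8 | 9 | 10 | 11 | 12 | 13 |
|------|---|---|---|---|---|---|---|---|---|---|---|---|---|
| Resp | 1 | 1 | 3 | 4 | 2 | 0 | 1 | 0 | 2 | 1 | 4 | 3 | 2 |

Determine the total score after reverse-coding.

Raw sum = 24. Reverse-coded items: 5, 6, 7, 8, 9, 11, 12; their raw sum = 12.
Each reversal replaces raw with 4 − raw, changing the total by 4 − 2·raw per item.
Total = 24 + 7·4 − 2·12 = 24 + 28 − 24 = 28

28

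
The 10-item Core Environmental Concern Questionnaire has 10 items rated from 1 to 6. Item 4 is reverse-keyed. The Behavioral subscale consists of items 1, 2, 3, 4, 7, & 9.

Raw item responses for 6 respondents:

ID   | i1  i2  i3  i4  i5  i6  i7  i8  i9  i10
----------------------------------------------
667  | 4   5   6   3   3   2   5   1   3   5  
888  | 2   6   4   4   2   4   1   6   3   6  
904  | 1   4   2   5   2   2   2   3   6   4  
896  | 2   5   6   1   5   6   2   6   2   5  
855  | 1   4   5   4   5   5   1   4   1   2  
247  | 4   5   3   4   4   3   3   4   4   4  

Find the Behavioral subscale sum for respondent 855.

15

Respondent 855 raw: 1, 4, 5, 4, 5, 5, 1, 4, 1, 2.
Behavioral items: 1, 2, 3, 4, 7, 9.
Reverse-coded (reverse-coded value = 7 − response):
  item 1: 1
  item 2: 4
  item 3: 5
  item 4: 7 − 4 = 3
  item 7: 1
  item 9: 1
Sum = 1 + 4 + 5 + 3 + 1 + 1 = 15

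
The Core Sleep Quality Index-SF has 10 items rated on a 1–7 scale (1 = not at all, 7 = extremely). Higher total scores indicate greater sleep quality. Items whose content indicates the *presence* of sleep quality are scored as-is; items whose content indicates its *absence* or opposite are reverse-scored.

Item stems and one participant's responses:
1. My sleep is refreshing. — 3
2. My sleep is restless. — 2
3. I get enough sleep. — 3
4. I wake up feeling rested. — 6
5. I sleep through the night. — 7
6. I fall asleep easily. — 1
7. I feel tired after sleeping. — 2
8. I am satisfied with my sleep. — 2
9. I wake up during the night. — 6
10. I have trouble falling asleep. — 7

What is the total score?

37

Items 2, 7, 9, 10 describe the absence/opposite of sleep quality → reverse-score.
on a 1–7 scale, reversed = 8 − raw.
  item 1: 3
  item 2: 8 − 2 = 6
  item 3: 3
  item 4: 6
  item 5: 7
  item 6: 1
  item 7: 8 − 2 = 6
  item 8: 2
  item 9: 8 − 6 = 2
  item 10: 8 − 7 = 1
Total = 3 + 6 + 3 + 6 + 7 + 1 + 6 + 2 + 2 + 1 = 37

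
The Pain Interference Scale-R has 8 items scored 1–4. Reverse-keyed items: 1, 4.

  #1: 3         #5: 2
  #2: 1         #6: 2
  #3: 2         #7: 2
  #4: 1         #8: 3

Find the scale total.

Reverse-coded items (reverse-coded value = 5 − response):
  item 1: 5 − 3 = 2
  item 4: 5 − 1 = 4
Scored responses: 2, 1, 2, 4, 2, 2, 2, 3
Total = 2 + 1 + 2 + 4 + 2 + 2 + 2 + 3 = 18

18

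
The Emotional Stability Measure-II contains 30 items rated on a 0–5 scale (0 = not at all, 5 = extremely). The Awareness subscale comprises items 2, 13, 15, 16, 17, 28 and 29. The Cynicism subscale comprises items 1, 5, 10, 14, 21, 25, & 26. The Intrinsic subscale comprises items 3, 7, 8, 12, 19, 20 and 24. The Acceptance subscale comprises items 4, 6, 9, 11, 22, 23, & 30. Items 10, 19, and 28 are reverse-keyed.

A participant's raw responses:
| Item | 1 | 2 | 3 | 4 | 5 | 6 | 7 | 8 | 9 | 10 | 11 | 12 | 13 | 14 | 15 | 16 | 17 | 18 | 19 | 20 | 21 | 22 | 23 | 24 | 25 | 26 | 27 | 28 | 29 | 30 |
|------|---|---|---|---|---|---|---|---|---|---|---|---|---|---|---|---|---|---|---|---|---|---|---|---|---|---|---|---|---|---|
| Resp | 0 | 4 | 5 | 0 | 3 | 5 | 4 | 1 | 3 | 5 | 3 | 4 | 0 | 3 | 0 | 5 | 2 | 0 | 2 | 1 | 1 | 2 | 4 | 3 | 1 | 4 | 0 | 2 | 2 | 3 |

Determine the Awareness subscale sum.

16

Awareness items: 2, 13, 15, 16, 17, 28, 29.
Of these, item 28 is reverse-keyed; on a 0–5 scale, reversed = 5 − raw.
  item 2: 4
  item 13: 0
  item 15: 0
  item 16: 5
  item 17: 2
  item 28: 5 − 2 = 3
  item 29: 2
Sum = 4 + 0 + 0 + 5 + 2 + 3 + 2 = 16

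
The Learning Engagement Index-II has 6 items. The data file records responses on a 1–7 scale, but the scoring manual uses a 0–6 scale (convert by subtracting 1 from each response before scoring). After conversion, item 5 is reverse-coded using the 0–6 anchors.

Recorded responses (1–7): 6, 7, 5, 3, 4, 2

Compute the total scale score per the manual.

21

Convert to 0–6: 5, 6, 4, 2, 3, 1
Reverse-coded (reversed = (0+6) − raw = 6 − raw):
  item 5: 6 − 3 = 3
Scored: 5, 6, 4, 2, 3, 1
Total = 21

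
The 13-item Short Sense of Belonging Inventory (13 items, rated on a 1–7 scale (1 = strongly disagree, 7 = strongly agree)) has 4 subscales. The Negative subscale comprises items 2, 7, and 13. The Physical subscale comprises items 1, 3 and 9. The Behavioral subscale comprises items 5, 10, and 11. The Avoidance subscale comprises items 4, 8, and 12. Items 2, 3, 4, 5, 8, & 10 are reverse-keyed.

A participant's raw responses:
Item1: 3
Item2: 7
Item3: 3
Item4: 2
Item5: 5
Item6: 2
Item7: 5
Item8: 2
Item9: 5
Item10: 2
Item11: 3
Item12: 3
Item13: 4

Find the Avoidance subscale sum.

15

Avoidance items: 4, 8, 12.
Of these, items 4 and 8 are reverse-keyed; on a 1–7 scale, reversed = 8 − raw.
  item 4: 8 − 2 = 6
  item 8: 8 − 2 = 6
  item 12: 3
Sum = 6 + 6 + 3 = 15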